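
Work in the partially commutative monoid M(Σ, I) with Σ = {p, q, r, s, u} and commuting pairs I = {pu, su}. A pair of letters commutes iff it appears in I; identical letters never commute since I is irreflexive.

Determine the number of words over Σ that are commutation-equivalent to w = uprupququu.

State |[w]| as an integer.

4

drop 0:u onto floor
drop 1:p onto floor
drop 2:r onto {0:u, 1:p}
drop 3:u onto {2:r}
drop 4:p onto {2:r}
drop 5:q onto {3:u, 4:p}
drop 6:u onto {5:q}
drop 7:q onto {6:u}
drop 8:u onto {7:q}
drop 9:u onto {8:u}
ground layer = {0:u, 1:p}
drop-orders for the pieces not yet dropped (sum over which currently-grounded one goes next):
  1 to go: {9} 1
  2 to go: {8,9} 1
  3 to go: {7,8,9} 1
  4 to go: {6,7,8,9} 1
  5 to go: {5,6,7,8,9} 1
  6 to go: {3,5,6,7,8,9} 1  {4,5,6,7,8,9} 1
  7 to go: {3,4,5,6,7,8,9} 2
  8 to go: {2,3,4,5,6,7,8,9} 2
  if 0:u drops first: 2 orders
  if 1:p drops first: 2 orders
heap linearizations: 4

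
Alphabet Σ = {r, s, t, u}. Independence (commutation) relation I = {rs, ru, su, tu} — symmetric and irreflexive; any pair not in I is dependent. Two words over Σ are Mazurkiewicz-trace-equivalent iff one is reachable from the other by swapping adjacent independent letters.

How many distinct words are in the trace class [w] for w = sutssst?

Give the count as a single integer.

7

0(s) covers ∅
1(u) covers ∅
2(t) covers 0:s
3(s) covers 2:t
4(s) covers 3:s
5(s) covers 4:s
6(t) covers 5:s
floor of heap: 0:s, 1:u
completions by unplaced set U, small U first (add the entries for U minus each lowest piece of U):
  |U|=1: {1}:1  {6}:1
  |U|=2: {1,6}:2  {5,6}:1
  |U|=3: {1,5,6}:3  {4,5,6}:1
  |U|=4: {1,4,5,6}:4  {3,4,5,6}:1
  |U|=5: {1,3,4,5,6}:5  {2,3,4,5,6}:1
  start at 0(s): 6
  start at 1(u): 1
sum over floor = 7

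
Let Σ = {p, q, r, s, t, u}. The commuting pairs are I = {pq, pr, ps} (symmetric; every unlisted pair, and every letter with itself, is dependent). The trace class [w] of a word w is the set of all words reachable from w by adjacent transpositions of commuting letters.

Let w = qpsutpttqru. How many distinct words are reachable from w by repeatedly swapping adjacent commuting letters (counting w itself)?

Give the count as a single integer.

3

piece 0:q — minimal
piece 1:p — minimal
piece 2:s rests on {0:q}
piece 3:u rests on {1:p, 2:s}
piece 4:t rests on {3:u}
piece 5:p rests on {4:t}
piece 6:t rests on {5:p}
piece 7:t rests on {6:t}
piece 8:q rests on {7:t}
piece 9:r rests on {8:q}
piece 10:u rests on {9:r}
minimal pieces: {0:q, 1:p}
ways to finish when only these pieces remain (= sum over removing one remaining piece with nothing left below it):
  1 left: {10}→1
  2 left: {9,10}→1
  3 left: {8,9,10}→1
  4 left: {7,8,9,10}→1
  5 left: {6,7,8,9,10}→1
  6 left: {5,6,7,8,9,10}→1
  7 left: {4,5,6,7,8,9,10}→1
  8 left: {3,4,5,6,7,8,9,10}→1
  9 left: {1,3,4,5,6,7,8,9,10}→1  {2,3,4,5,6,7,8,9,10}→1
  placing 0:q first → 2 extensions
  placing 1:p first → 1 extensions
total linear extensions = 3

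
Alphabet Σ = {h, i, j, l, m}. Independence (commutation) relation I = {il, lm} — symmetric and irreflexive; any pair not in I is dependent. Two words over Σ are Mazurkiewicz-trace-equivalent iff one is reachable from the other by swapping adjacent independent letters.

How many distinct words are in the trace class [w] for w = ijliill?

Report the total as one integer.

0(i) covers ∅
1(j) covers 0:i
2(l) covers 1:j
3(i) covers 1:j
4(i) covers 3:i
5(l) covers 2:l
6(l) covers 5:l
floor of heap: 0:i
completions by unplaced set U, small U first (add the entries for U minus each lowest piece of U):
  |U|=1: {4}:1  {6}:1
  |U|=2: {3,4}:1  {4,6}:2  {5,6}:1
  |U|=3: {2,5,6}:1  {3,4,6}:3  {4,5,6}:3
  |U|=4: {2,4,5,6}:4  {3,4,5,6}:6
  |U|=5: {2,3,4,5,6}:10
  start at 0(i): 10

10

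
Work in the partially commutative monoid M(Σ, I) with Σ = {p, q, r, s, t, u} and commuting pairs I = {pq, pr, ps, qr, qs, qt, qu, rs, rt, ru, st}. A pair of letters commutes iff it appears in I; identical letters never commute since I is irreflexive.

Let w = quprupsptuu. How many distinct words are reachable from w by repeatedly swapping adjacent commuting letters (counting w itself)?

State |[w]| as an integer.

piece 0:q — minimal
piece 1:u — minimal
piece 2:p rests on {1:u}
piece 3:r — minimal
piece 4:u rests on {2:p}
piece 5:p rests on {4:u}
piece 6:s rests on {4:u}
piece 7:p rests on {5:p}
piece 8:t rests on {7:p}
piece 9:u rests on {6:s, 8:t}
piece 10:u rests on {9:u}
minimal pieces: {0:q, 1:u, 3:r}
ways to finish when only these pieces remain (= sum over removing one remaining piece with nothing left below it):
  1 left: {0}→1  {3}→1  {10}→1
  2 left: {0,3}→2  {0,10}→2  {3,10}→2  {9,10}→1
  3 left: {0,3,10}→6  {0,9,10}→3  {3,9,10}→3  {6,9,10}→1  {8,9,10}→1
  4 left: {0,3,9,10}→12  {0,6,9,10}→4  {0,8,9,10}→4  {3,6,9,10}→4  {3,8,9,10}→4  {6,8,9,10}→2  {7,8,9,10}→1
  5 left: {0,3,6,9,10}→20  {0,3,8,9,10}→20  {0,6,8,9,10}→10  {0,7,8,9,10}→5  {3,6,8,9,10}→10  {3,7,8,9,10}→5  {5,7,8,9,10}→1  {6,7,8,9,10}→3
  6 left: {0,3,6,8,9,10}→60  {0,3,7,8,9,10}→30  {0,5,7,8,9,10}→6  {0,6,7,8,9,10}→18  {3,5,7,8,9,10}→6  {3,6,7,8,9,10}→18  {5,6,7,8,9,10}→4
  7 left: {0,3,5,7,8,9,10}→42  {0,3,6,7,8,9,10}→126  {0,5,6,7,8,9,10}→28  {3,5,6,7,8,9,10}→28  {4,5,6,7,8,9,10}→4
  8 left: {0,3,5,6,7,8,9,10}→224  {0,4,5,6,7,8,9,10}→32  {2,4,5,6,7,8,9,10}→4  {3,4,5,6,7,8,9,10}→32
  9 left: {0,2,4,5,6,7,8,9,10}→36  {0,3,4,5,6,7,8,9,10}→288  {1,2,4,5,6,7,8,9,10}→4  {2,3,4,5,6,7,8,9,10}→36
  placing 0:q first → 40 extensions
  placing 1:u first → 360 extensions
  placing 3:r first → 40 extensions
total linear extensions = 440

440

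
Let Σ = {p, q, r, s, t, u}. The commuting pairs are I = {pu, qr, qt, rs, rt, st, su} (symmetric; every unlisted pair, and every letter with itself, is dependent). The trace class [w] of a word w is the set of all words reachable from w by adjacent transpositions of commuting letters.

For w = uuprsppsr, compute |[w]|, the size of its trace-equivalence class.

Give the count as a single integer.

#0=u has no predecessor
#1=u depends on [0:u]
#2=p has no predecessor
#3=r depends on [1:u, 2:p]
#4=s depends on [2:p]
#5=p depends on [3:r, 4:s]
#6=p depends on [5:p]
#7=s depends on [6:p]
#8=r depends on [6:p]
sources: [0:u, 2:p]
N(rest) = Σ N(rest − s) over sources s of rest; N(one piece) = 1:
  size 1 → [7]=1  [8]=1
  size 2 → [7,8]=2
  size 3 → [6,7,8]=2
  size 4 → [5,6,7,8]=2
  size 5 → [3,5,6,7,8]=2  [4,5,6,7,8]=2
  size 6 → [1,3,5,6,7,8]=2  [3,4,5,6,7,8]=4
  size 7 → [0,1,3,5,6,7,8]=2  [1,3,4,5,6,7,8]=6  [2,3,4,5,6,7,8]=4
  first=0(u) contributes 10
  first=2(p) contributes 8
|[w]| = 18

18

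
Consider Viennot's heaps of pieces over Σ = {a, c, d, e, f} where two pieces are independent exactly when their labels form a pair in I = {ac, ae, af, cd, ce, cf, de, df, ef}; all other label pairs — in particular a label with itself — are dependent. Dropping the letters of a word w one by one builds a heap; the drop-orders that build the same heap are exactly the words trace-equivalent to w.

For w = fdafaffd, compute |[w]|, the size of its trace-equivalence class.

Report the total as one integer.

70

piece 0:f — minimal
piece 1:d — minimal
piece 2:a rests on {1:d}
piece 3:f rests on {0:f}
piece 4:a rests on {2:a}
piece 5:f rests on {3:f}
piece 6:f rests on {5:f}
piece 7:d rests on {4:a}
minimal pieces: {0:f, 1:d}
ways to finish when only these pieces remain (= sum over removing one remaining piece with nothing left below it):
  1 left: {6}→1  {7}→1
  2 left: {4,7}→1  {5,6}→1  {6,7}→2
  3 left: {2,4,7}→1  {3,5,6}→1  {4,6,7}→3  {5,6,7}→3
  4 left: {0,3,5,6}→1  {1,2,4,7}→1  {2,4,6,7}→4  {3,5,6,7}→4  {4,5,6,7}→6
  5 left: {0,3,5,6,7}→5  {1,2,4,6,7}→5  {2,4,5,6,7}→10  {3,4,5,6,7}→10
  6 left: {0,3,4,5,6,7}→15  {1,2,4,5,6,7}→15  {2,3,4,5,6,7}→20
  placing 0:f first → 35 extensions
  placing 1:d first → 35 extensions
total linear extensions = 70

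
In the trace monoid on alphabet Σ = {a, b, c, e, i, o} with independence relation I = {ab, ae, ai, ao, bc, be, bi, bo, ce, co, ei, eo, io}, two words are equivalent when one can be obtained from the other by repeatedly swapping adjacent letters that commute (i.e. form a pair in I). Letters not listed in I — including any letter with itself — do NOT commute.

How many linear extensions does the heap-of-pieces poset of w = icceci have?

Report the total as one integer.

6

0(i) covers ∅
1(c) covers 0:i
2(c) covers 1:c
3(e) covers ∅
4(c) covers 2:c
5(i) covers 4:c
floor of heap: 0:i, 3:e
completions by unplaced set U, small U first (add the entries for U minus each lowest piece of U):
  |U|=1: {3}:1  {5}:1
  |U|=2: {3,5}:2  {4,5}:1
  |U|=3: {2,4,5}:1  {3,4,5}:3
  |U|=4: {1,2,4,5}:1  {2,3,4,5}:4
  start at 0(i): 5
  start at 3(e): 1
sum over floor = 6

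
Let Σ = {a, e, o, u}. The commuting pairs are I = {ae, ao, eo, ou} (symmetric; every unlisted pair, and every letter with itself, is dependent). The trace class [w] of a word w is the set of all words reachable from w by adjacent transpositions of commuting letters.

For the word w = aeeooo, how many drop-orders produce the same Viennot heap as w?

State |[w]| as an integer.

drop 0:a onto floor
drop 1:e onto floor
drop 2:e onto {1:e}
drop 3:o onto floor
drop 4:o onto {3:o}
drop 5:o onto {4:o}
ground layer = {0:a, 1:e, 3:o}
drop-orders for the pieces not yet dropped (sum over which currently-grounded one goes next):
  1 to go: {0} 1  {2} 1  {5} 1
  2 to go: {0,2} 2  {0,5} 2  {1,2} 1  {2,5} 2  {4,5} 1
  3 to go: {0,1,2} 3  {0,2,5} 6  {0,4,5} 3  {1,2,5} 3  {2,4,5} 3  {3,4,5} 1
  4 to go: {0,1,2,5} 12  {0,2,4,5} 12  {0,3,4,5} 4  {1,2,4,5} 6  {2,3,4,5} 4
  if 0:a drops first: 10 orders
  if 1:e drops first: 20 orders
  if 3:o drops first: 30 orders
heap linearizations: 60

60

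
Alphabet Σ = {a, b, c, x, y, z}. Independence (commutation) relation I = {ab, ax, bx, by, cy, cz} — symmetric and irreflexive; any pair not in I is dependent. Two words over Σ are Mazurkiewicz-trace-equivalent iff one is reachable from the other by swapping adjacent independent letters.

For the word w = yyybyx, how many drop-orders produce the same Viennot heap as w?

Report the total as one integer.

6

0(y) covers ∅
1(y) covers 0:y
2(y) covers 1:y
3(b) covers ∅
4(y) covers 2:y
5(x) covers 4:y
floor of heap: 0:y, 3:b
completions by unplaced set U, small U first (add the entries for U minus each lowest piece of U):
  |U|=1: {3}:1  {5}:1
  |U|=2: {3,5}:2  {4,5}:1
  |U|=3: {2,4,5}:1  {3,4,5}:3
  |U|=4: {1,2,4,5}:1  {2,3,4,5}:4
  start at 0(y): 5
  start at 3(b): 1
sum over floor = 6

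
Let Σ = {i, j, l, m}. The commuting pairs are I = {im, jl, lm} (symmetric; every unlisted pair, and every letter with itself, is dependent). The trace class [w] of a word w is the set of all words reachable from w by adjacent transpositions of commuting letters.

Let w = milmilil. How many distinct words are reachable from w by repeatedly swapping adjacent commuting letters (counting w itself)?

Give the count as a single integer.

28

piece 0:m — minimal
piece 1:i — minimal
piece 2:l rests on {1:i}
piece 3:m rests on {0:m}
piece 4:i rests on {2:l}
piece 5:l rests on {4:i}
piece 6:i rests on {5:l}
piece 7:l rests on {6:i}
minimal pieces: {0:m, 1:i}
ways to finish when only these pieces remain (= sum over removing one remaining piece with nothing left below it):
  1 left: {3}→1  {7}→1
  2 left: {0,3}→1  {3,7}→2  {6,7}→1
  3 left: {0,3,7}→3  {3,6,7}→3  {5,6,7}→1
  4 left: {0,3,6,7}→6  {3,5,6,7}→4  {4,5,6,7}→1
  5 left: {0,3,5,6,7}→10  {2,4,5,6,7}→1  {3,4,5,6,7}→5
  6 left: {0,3,4,5,6,7}→15  {1,2,4,5,6,7}→1  {2,3,4,5,6,7}→6
  placing 0:m first → 7 extensions
  placing 1:i first → 21 extensions
total linear extensions = 28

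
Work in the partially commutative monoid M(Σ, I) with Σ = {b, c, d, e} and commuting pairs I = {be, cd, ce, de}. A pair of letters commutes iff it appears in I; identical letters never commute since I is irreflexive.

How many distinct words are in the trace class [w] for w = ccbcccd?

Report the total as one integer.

0(c) covers ∅
1(c) covers 0:c
2(b) covers 1:c
3(c) covers 2:b
4(c) covers 3:c
5(c) covers 4:c
6(d) covers 2:b
floor of heap: 0:c
completions by unplaced set U, small U first (add the entries for U minus each lowest piece of U):
  |U|=1: {5}:1  {6}:1
  |U|=2: {4,5}:1  {5,6}:2
  |U|=3: {3,4,5}:1  {4,5,6}:3
  |U|=4: {3,4,5,6}:4
  |U|=5: {2,3,4,5,6}:4
  start at 0(c): 4

4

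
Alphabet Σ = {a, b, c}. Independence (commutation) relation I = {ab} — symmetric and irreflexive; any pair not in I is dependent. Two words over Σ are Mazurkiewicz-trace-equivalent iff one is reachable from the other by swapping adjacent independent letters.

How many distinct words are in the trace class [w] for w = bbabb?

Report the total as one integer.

0(b) covers ∅
1(b) covers 0:b
2(a) covers ∅
3(b) covers 1:b
4(b) covers 3:b
floor of heap: 0:b, 2:a
completions by unplaced set U, small U first (add the entries for U minus each lowest piece of U):
  |U|=1: {2}:1  {4}:1
  |U|=2: {2,4}:2  {3,4}:1
  |U|=3: {1,3,4}:1  {2,3,4}:3
  start at 0(b): 4
  start at 2(a): 1
sum over floor = 5

5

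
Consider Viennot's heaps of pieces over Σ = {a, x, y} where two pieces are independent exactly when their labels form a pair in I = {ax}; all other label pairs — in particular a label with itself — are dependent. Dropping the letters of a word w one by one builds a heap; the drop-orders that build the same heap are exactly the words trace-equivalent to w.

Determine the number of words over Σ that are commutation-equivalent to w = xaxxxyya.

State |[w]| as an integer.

5

#0=x has no predecessor
#1=a has no predecessor
#2=x depends on [0:x]
#3=x depends on [2:x]
#4=x depends on [3:x]
#5=y depends on [1:a, 4:x]
#6=y depends on [5:y]
#7=a depends on [6:y]
sources: [0:x, 1:a]
N(rest) = Σ N(rest − s) over sources s of rest; N(one piece) = 1:
  size 1 → [7]=1
  size 2 → [6,7]=1
  size 3 → [5,6,7]=1
  size 4 → [1,5,6,7]=1  [4,5,6,7]=1
  size 5 → [1,4,5,6,7]=2  [3,4,5,6,7]=1
  size 6 → [1,3,4,5,6,7]=3  [2,3,4,5,6,7]=1
  first=0(x) contributes 4
  first=1(a) contributes 1
|[w]| = 5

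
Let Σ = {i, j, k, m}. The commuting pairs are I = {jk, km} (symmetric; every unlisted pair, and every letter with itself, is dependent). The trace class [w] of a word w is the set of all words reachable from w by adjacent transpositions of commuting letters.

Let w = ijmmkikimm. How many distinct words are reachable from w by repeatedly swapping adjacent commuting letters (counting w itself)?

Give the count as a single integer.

4

drop 0:i onto floor
drop 1:j onto {0:i}
drop 2:m onto {1:j}
drop 3:m onto {2:m}
drop 4:k onto {0:i}
drop 5:i onto {3:m, 4:k}
drop 6:k onto {5:i}
drop 7:i onto {6:k}
drop 8:m onto {7:i}
drop 9:m onto {8:m}
ground layer = {0:i}
drop-orders for the pieces not yet dropped (sum over which currently-grounded one goes next):
  1 to go: {9} 1
  2 to go: {8,9} 1
  3 to go: {7,8,9} 1
  4 to go: {6,7,8,9} 1
  5 to go: {5,6,7,8,9} 1
  6 to go: {3,5,6,7,8,9} 1  {4,5,6,7,8,9} 1
  7 to go: {2,3,5,6,7,8,9} 1  {3,4,5,6,7,8,9} 2
  8 to go: {1,2,3,5,6,7,8,9} 1  {2,3,4,5,6,7,8,9} 3
  if 0:i drops first: 4 orders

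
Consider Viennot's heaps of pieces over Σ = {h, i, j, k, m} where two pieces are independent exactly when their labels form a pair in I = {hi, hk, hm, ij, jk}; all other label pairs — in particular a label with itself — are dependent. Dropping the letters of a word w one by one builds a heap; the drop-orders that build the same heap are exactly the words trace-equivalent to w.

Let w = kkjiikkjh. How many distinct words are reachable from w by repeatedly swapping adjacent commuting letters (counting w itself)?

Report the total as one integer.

#0=k has no predecessor
#1=k depends on [0:k]
#2=j has no predecessor
#3=i depends on [1:k]
#4=i depends on [3:i]
#5=k depends on [4:i]
#6=k depends on [5:k]
#7=j depends on [2:j]
#8=h depends on [7:j]
sources: [0:k, 2:j]
N(rest) = Σ N(rest − s) over sources s of rest; N(one piece) = 1:
  size 1 → [6]=1  [8]=1
  size 2 → [5,6]=1  [6,8]=2  [7,8]=1
  size 3 → [2,7,8]=1  [4,5,6]=1  [5,6,8]=3  [6,7,8]=3
  size 4 → [2,6,7,8]=4  [3,4,5,6]=1  [4,5,6,8]=4  [5,6,7,8]=6
  size 5 → [1,3,4,5,6]=1  [2,5,6,7,8]=10  [3,4,5,6,8]=5  [4,5,6,7,8]=10
  size 6 → [0,1,3,4,5,6]=1  [1,3,4,5,6,8]=6  [2,4,5,6,7,8]=20  [3,4,5,6,7,8]=15
  size 7 → [0,1,3,4,5,6,8]=7  [1,3,4,5,6,7,8]=21  [2,3,4,5,6,7,8]=35
  first=0(k) contributes 56
  first=2(j) contributes 28
|[w]| = 84

84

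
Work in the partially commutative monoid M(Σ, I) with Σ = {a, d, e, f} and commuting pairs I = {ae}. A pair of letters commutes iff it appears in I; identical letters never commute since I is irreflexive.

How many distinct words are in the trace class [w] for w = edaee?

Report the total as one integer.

3

0(e) covers ∅
1(d) covers 0:e
2(a) covers 1:d
3(e) covers 1:d
4(e) covers 3:e
floor of heap: 0:e
completions by unplaced set U, small U first (add the entries for U minus each lowest piece of U):
  |U|=1: {2}:1  {4}:1
  |U|=2: {2,4}:2  {3,4}:1
  |U|=3: {2,3,4}:3
  start at 0(e): 3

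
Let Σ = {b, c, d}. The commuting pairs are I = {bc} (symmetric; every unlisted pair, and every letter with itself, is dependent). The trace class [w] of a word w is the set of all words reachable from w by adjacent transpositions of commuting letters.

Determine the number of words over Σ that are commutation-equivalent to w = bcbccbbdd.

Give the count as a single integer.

0(b) covers ∅
1(c) covers ∅
2(b) covers 0:b
3(c) covers 1:c
4(c) covers 3:c
5(b) covers 2:b
6(b) covers 5:b
7(d) covers 4:c, 6:b
8(d) covers 7:d
floor of heap: 0:b, 1:c
completions by unplaced set U, small U first (add the entries for U minus each lowest piece of U):
  |U|=1: {8}:1
  |U|=2: {7,8}:1
  |U|=3: {4,7,8}:1  {6,7,8}:1
  |U|=4: {3,4,7,8}:1  {4,6,7,8}:2  {5,6,7,8}:1
  |U|=5: {1,3,4,7,8}:1  {2,5,6,7,8}:1  {3,4,6,7,8}:3  {4,5,6,7,8}:3
  |U|=6: {0,2,5,6,7,8}:1  {1,3,4,6,7,8}:4  {2,4,5,6,7,8}:4  {3,4,5,6,7,8}:6
  |U|=7: {0,2,4,5,6,7,8}:5  {1,3,4,5,6,7,8}:10  {2,3,4,5,6,7,8}:10
  start at 0(b): 20
  start at 1(c): 15
sum over floor = 35

35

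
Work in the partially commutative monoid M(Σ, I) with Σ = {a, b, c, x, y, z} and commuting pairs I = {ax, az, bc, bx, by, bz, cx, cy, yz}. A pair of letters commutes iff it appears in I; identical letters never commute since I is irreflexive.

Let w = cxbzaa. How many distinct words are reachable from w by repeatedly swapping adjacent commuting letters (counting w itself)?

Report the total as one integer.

drop 0:c onto floor
drop 1:x onto floor
drop 2:b onto floor
drop 3:z onto {0:c, 1:x}
drop 4:a onto {0:c, 2:b}
drop 5:a onto {4:a}
ground layer = {0:c, 1:x, 2:b}
drop-orders for the pieces not yet dropped (sum over which currently-grounded one goes next):
  1 to go: {3} 1  {5} 1
  2 to go: {1,3} 1  {3,5} 2  {4,5} 1
  3 to go: {1,3,5} 3  {2,4,5} 1  {3,4,5} 3
  4 to go: {0,3,4,5} 3  {1,3,4,5} 6  {2,3,4,5} 4
  if 0:c drops first: 10 orders
  if 1:x drops first: 7 orders
  if 2:b drops first: 9 orders
heap linearizations: 26

26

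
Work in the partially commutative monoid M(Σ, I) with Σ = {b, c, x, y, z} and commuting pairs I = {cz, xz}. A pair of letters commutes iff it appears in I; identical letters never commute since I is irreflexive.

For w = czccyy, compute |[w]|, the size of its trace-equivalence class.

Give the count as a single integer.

0(c) covers ∅
1(z) covers ∅
2(c) covers 0:c
3(c) covers 2:c
4(y) covers 1:z, 3:c
5(y) covers 4:y
floor of heap: 0:c, 1:z
completions by unplaced set U, small U first (add the entries for U minus each lowest piece of U):
  |U|=1: {5}:1
  |U|=2: {4,5}:1
  |U|=3: {1,4,5}:1  {3,4,5}:1
  |U|=4: {1,3,4,5}:2  {2,3,4,5}:1
  start at 0(c): 3
  start at 1(z): 1
sum over floor = 4

4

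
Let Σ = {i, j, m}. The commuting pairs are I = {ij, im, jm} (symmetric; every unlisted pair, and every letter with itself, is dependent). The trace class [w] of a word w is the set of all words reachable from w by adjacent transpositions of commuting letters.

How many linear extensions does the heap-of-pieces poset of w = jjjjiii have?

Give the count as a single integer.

35

piece 0:j — minimal
piece 1:j rests on {0:j}
piece 2:j rests on {1:j}
piece 3:j rests on {2:j}
piece 4:i — minimal
piece 5:i rests on {4:i}
piece 6:i rests on {5:i}
minimal pieces: {0:j, 4:i}
ways to finish when only these pieces remain (= sum over removing one remaining piece with nothing left below it):
  1 left: {3}→1  {6}→1
  2 left: {2,3}→1  {3,6}→2  {5,6}→1
  3 left: {1,2,3}→1  {2,3,6}→3  {3,5,6}→3  {4,5,6}→1
  4 left: {0,1,2,3}→1  {1,2,3,6}→4  {2,3,5,6}→6  {3,4,5,6}→4
  5 left: {0,1,2,3,6}→5  {1,2,3,5,6}→10  {2,3,4,5,6}→10
  placing 0:j first → 20 extensions
  placing 4:i first → 15 extensions
total linear extensions = 35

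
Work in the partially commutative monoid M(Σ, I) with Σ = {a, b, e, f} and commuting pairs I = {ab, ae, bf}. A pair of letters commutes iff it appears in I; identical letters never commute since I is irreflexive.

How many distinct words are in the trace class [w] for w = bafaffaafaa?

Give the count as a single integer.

11

drop 0:b onto floor
drop 1:a onto floor
drop 2:f onto {1:a}
drop 3:a onto {2:f}
drop 4:f onto {3:a}
drop 5:f onto {4:f}
drop 6:a onto {5:f}
drop 7:a onto {6:a}
drop 8:f onto {7:a}
drop 9:a onto {8:f}
drop 10:a onto {9:a}
ground layer = {0:b, 1:a}
drop-orders for the pieces not yet dropped (sum over which currently-grounded one goes next):
  1 to go: {0} 1  {10} 1
  2 to go: {0,10} 2  {9,10} 1
  3 to go: {0,9,10} 3  {8,9,10} 1
  4 to go: {0,8,9,10} 4  {7,8,9,10} 1
  5 to go: {0,7,8,9,10} 5  {6,7,8,9,10} 1
  6 to go: {0,6,7,8,9,10} 6  {5,6,7,8,9,10} 1
  7 to go: {0,5,6,7,8,9,10} 7  {4,5,6,7,8,9,10} 1
  8 to go: {0,4,5,6,7,8,9,10} 8  {3,4,5,6,7,8,9,10} 1
  9 to go: {0,3,4,5,6,7,8,9,10} 9  {2,3,4,5,6,7,8,9,10} 1
  if 0:b drops first: 1 orders
  if 1:a drops first: 10 orders
heap linearizations: 11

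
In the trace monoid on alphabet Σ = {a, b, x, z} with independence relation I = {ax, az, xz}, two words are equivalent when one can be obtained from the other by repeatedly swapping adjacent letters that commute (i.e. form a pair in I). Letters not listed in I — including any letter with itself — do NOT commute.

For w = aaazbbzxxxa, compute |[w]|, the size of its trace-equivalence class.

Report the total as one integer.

80

piece 0:a — minimal
piece 1:a rests on {0:a}
piece 2:a rests on {1:a}
piece 3:z — minimal
piece 4:b rests on {2:a, 3:z}
piece 5:b rests on {4:b}
piece 6:z rests on {5:b}
piece 7:x rests on {5:b}
piece 8:x rests on {7:x}
piece 9:x rests on {8:x}
piece 10:a rests on {5:b}
minimal pieces: {0:a, 3:z}
ways to finish when only these pieces remain (= sum over removing one remaining piece with nothing left below it):
  1 left: {6}→1  {9}→1  {10}→1
  2 left: {6,9}→2  {6,10}→2  {8,9}→1  {9,10}→2
  3 left: {6,8,9}→3  {6,9,10}→6  {7,8,9}→1  {8,9,10}→3
  4 left: {6,7,8,9}→4  {6,8,9,10}→12  {7,8,9,10}→4
  5 left: {6,7,8,9,10}→20
  6 left: {5,6,7,8,9,10}→20
  7 left: {4,5,6,7,8,9,10}→20
  8 left: {2,4,5,6,7,8,9,10}→20  {3,4,5,6,7,8,9,10}→20
  9 left: {1,2,4,5,6,7,8,9,10}→20  {2,3,4,5,6,7,8,9,10}→40
  placing 0:a first → 60 extensions
  placing 3:z first → 20 extensions
total linear extensions = 80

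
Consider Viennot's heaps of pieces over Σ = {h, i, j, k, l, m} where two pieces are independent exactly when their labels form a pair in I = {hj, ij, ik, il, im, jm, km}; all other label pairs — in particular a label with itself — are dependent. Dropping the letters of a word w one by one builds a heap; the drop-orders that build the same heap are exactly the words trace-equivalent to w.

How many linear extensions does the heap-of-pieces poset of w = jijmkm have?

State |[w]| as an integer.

piece 0:j — minimal
piece 1:i — minimal
piece 2:j rests on {0:j}
piece 3:m — minimal
piece 4:k rests on {2:j}
piece 5:m rests on {3:m}
minimal pieces: {0:j, 1:i, 3:m}
ways to finish when only these pieces remain (= sum over removing one remaining piece with nothing left below it):
  1 left: {1}→1  {4}→1  {5}→1
  2 left: {1,4}→2  {1,5}→2  {2,4}→1  {3,5}→1  {4,5}→2
  3 left: {0,2,4}→1  {1,2,4}→3  {1,3,5}→3  {1,4,5}→6  {2,4,5}→3  {3,4,5}→3
  4 left: {0,1,2,4}→4  {0,2,4,5}→4  {1,2,4,5}→12  {1,3,4,5}→12  {2,3,4,5}→6
  placing 0:j first → 30 extensions
  placing 1:i first → 10 extensions
  placing 3:m first → 20 extensions
total linear extensions = 60

60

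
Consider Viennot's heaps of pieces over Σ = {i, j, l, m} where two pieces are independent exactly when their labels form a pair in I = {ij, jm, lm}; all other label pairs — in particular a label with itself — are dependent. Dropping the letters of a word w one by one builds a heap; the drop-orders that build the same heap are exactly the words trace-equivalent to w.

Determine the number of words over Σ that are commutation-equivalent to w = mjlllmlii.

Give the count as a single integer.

#0=m has no predecessor
#1=j has no predecessor
#2=l depends on [1:j]
#3=l depends on [2:l]
#4=l depends on [3:l]
#5=m depends on [0:m]
#6=l depends on [4:l]
#7=i depends on [5:m, 6:l]
#8=i depends on [7:i]
sources: [0:m, 1:j]
N(rest) = Σ N(rest − s) over sources s of rest; N(one piece) = 1:
  size 1 → [8]=1
  size 2 → [7,8]=1
  size 3 → [5,7,8]=1  [6,7,8]=1
  size 4 → [0,5,7,8]=1  [4,6,7,8]=1  [5,6,7,8]=2
  size 5 → [0,5,6,7,8]=3  [3,4,6,7,8]=1  [4,5,6,7,8]=3
  size 6 → [0,4,5,6,7,8]=6  [2,3,4,6,7,8]=1  [3,4,5,6,7,8]=4
  size 7 → [0,3,4,5,6,7,8]=10  [1,2,3,4,6,7,8]=1  [2,3,4,5,6,7,8]=5
  first=0(m) contributes 6
  first=1(j) contributes 15
|[w]| = 21

21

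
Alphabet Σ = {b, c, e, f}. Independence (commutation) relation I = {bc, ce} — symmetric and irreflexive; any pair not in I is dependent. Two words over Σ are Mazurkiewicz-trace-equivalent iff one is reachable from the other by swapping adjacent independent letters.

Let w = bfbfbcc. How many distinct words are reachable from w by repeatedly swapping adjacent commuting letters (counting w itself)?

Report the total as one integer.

3

piece 0:b — minimal
piece 1:f rests on {0:b}
piece 2:b rests on {1:f}
piece 3:f rests on {2:b}
piece 4:b rests on {3:f}
piece 5:c rests on {3:f}
piece 6:c rests on {5:c}
minimal pieces: {0:b}
ways to finish when only these pieces remain (= sum over removing one remaining piece with nothing left below it):
  1 left: {4}→1  {6}→1
  2 left: {4,6}→2  {5,6}→1
  3 left: {4,5,6}→3
  4 left: {3,4,5,6}→3
  5 left: {2,3,4,5,6}→3
  placing 0:b first → 3 extensions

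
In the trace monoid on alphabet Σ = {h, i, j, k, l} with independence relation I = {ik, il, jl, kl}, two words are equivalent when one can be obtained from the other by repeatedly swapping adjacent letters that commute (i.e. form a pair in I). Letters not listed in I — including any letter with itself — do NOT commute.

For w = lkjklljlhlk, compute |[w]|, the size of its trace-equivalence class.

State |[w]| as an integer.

0(l) covers ∅
1(k) covers ∅
2(j) covers 1:k
3(k) covers 2:j
4(l) covers 0:l
5(l) covers 4:l
6(j) covers 3:k
7(l) covers 5:l
8(h) covers 6:j, 7:l
9(l) covers 8:h
10(k) covers 8:h
floor of heap: 0:l, 1:k
completions by unplaced set U, small U first (add the entries for U minus each lowest piece of U):
  |U|=1: {9}:1  {10}:1
  |U|=2: {9,10}:2
  |U|=3: {8,9,10}:2
  |U|=4: {6,8,9,10}:2  {7,8,9,10}:2
  |U|=5: {3,6,8,9,10}:2  {5,7,8,9,10}:2  {6,7,8,9,10}:4
  |U|=6: {2,3,6,8,9,10}:2  {3,6,7,8,9,10}:6  {4,5,7,8,9,10}:2  {5,6,7,8,9,10}:6
  |U|=7: {0,4,5,7,8,9,10}:2  {1,2,3,6,8,9,10}:2  {2,3,6,7,8,9,10}:8  {3,5,6,7,8,9,10}:12  {4,5,6,7,8,9,10}:8
  |U|=8: {0,4,5,6,7,8,9,10}:10  {1,2,3,6,7,8,9,10}:10  {2,3,5,6,7,8,9,10}:20  {3,4,5,6,7,8,9,10}:20
  |U|=9: {0,3,4,5,6,7,8,9,10}:30  {1,2,3,5,6,7,8,9,10}:30  {2,3,4,5,6,7,8,9,10}:40
  start at 0(l): 70
  start at 1(k): 70
sum over floor = 140

140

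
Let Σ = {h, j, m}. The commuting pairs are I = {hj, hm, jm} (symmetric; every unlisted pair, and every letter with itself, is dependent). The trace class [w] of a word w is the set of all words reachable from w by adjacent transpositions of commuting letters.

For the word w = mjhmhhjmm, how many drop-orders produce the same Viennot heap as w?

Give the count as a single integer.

1260

#0=m has no predecessor
#1=j has no predecessor
#2=h has no predecessor
#3=m depends on [0:m]
#4=h depends on [2:h]
#5=h depends on [4:h]
#6=j depends on [1:j]
#7=m depends on [3:m]
#8=m depends on [7:m]
sources: [0:m, 1:j, 2:h]
N(rest) = Σ N(rest − s) over sources s of rest; N(one piece) = 1:
  size 1 → [5]=1  [6]=1  [8]=1
  size 2 → [1,6]=1  [4,5]=1  [5,6]=2  [5,8]=2  [6,8]=2  [7,8]=1
  size 3 → [1,5,6]=3  [1,6,8]=3  [2,4,5]=1  [3,7,8]=1  [4,5,6]=3  [4,5,8]=3  [5,6,8]=6  [5,7,8]=3  [6,7,8]=3
  size 4 → [0,3,7,8]=1  [1,4,5,6]=6  [1,5,6,8]=12  [1,6,7,8]=6  [2,4,5,6]=4  [2,4,5,8]=4  [3,5,7,8]=4  [3,6,7,8]=4  [4,5,6,8]=12  [4,5,7,8]=6  [5,6,7,8]=12
  size 5 → [0,3,5,7,8]=5  [0,3,6,7,8]=5  [1,2,4,5,6]=10  [1,3,6,7,8]=10  [1,4,5,6,8]=30  [1,5,6,7,8]=30  [2,4,5,6,8]=20  [2,4,5,7,8]=10  [3,4,5,7,8]=10  [3,5,6,7,8]=20  [4,5,6,7,8]=30
  size 6 → [0,1,3,6,7,8]=15  [0,3,4,5,7,8]=15  [0,3,5,6,7,8]=30  [1,2,4,5,6,8]=60  [1,3,5,6,7,8]=60  [1,4,5,6,7,8]=90  [2,3,4,5,7,8]=20  [2,4,5,6,7,8]=60  [3,4,5,6,7,8]=60
  size 7 → [0,1,3,5,6,7,8]=105  [0,2,3,4,5,7,8]=35  [0,3,4,5,6,7,8]=105  [1,2,4,5,6,7,8]=210  [1,3,4,5,6,7,8]=210  [2,3,4,5,6,7,8]=140
  first=0(m) contributes 560
  first=1(j) contributes 280
  first=2(h) contributes 420
|[w]| = 1260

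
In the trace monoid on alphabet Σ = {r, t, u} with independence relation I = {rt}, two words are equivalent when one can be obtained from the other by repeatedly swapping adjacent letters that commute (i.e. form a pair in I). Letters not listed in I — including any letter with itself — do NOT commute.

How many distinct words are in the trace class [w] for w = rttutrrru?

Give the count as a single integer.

12

piece 0:r — minimal
piece 1:t — minimal
piece 2:t rests on {1:t}
piece 3:u rests on {0:r, 2:t}
piece 4:t rests on {3:u}
piece 5:r rests on {3:u}
piece 6:r rests on {5:r}
piece 7:r rests on {6:r}
piece 8:u rests on {4:t, 7:r}
minimal pieces: {0:r, 1:t}
ways to finish when only these pieces remain (= sum over removing one remaining piece with nothing left below it):
  1 left: {8}→1
  2 left: {4,8}→1  {7,8}→1
  3 left: {4,7,8}→2  {6,7,8}→1
  4 left: {4,6,7,8}→3  {5,6,7,8}→1
  5 left: {4,5,6,7,8}→4
  6 left: {3,4,5,6,7,8}→4
  7 left: {0,3,4,5,6,7,8}→4  {2,3,4,5,6,7,8}→4
  placing 0:r first → 4 extensions
  placing 1:t first → 8 extensions
total linear extensions = 12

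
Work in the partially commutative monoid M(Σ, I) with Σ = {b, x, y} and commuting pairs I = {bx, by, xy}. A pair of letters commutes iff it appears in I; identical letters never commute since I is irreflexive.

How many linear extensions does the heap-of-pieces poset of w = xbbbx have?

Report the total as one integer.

piece 0:x — minimal
piece 1:b — minimal
piece 2:b rests on {1:b}
piece 3:b rests on {2:b}
piece 4:x rests on {0:x}
minimal pieces: {0:x, 1:b}
ways to finish when only these pieces remain (= sum over removing one remaining piece with nothing left below it):
  1 left: {3}→1  {4}→1
  2 left: {0,4}→1  {2,3}→1  {3,4}→2
  3 left: {0,3,4}→3  {1,2,3}→1  {2,3,4}→3
  placing 0:x first → 4 extensions
  placing 1:b first → 6 extensions
total linear extensions = 10

10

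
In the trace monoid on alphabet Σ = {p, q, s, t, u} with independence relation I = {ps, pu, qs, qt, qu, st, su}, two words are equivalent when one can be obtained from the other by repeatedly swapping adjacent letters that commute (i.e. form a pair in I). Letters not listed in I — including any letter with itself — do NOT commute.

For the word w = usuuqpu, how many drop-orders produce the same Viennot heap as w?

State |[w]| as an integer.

drop 0:u onto floor
drop 1:s onto floor
drop 2:u onto {0:u}
drop 3:u onto {2:u}
drop 4:q onto floor
drop 5:p onto {4:q}
drop 6:u onto {3:u}
ground layer = {0:u, 1:s, 4:q}
drop-orders for the pieces not yet dropped (sum over which currently-grounded one goes next):
  1 to go: {1} 1  {5} 1  {6} 1
  2 to go: {1,5} 2  {1,6} 2  {3,6} 1  {4,5} 1  {5,6} 2
  3 to go: {1,3,6} 3  {1,4,5} 3  {1,5,6} 6  {2,3,6} 1  {3,5,6} 3  {4,5,6} 3
  4 to go: {0,2,3,6} 1  {1,2,3,6} 4  {1,3,5,6} 12  {1,4,5,6} 12  {2,3,5,6} 4  {3,4,5,6} 6
  5 to go: {0,1,2,3,6} 5  {0,2,3,5,6} 5  {1,2,3,5,6} 20  {1,3,4,5,6} 30  {2,3,4,5,6} 10
  if 0:u drops first: 60 orders
  if 1:s drops first: 15 orders
  if 4:q drops first: 30 orders
heap linearizations: 105

105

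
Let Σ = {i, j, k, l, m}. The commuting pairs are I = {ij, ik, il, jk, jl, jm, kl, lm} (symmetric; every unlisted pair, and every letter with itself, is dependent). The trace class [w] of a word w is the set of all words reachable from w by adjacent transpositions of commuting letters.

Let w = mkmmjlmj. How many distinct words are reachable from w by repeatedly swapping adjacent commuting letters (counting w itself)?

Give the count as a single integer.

drop 0:m onto floor
drop 1:k onto {0:m}
drop 2:m onto {1:k}
drop 3:m onto {2:m}
drop 4:j onto floor
drop 5:l onto floor
drop 6:m onto {3:m}
drop 7:j onto {4:j}
ground layer = {0:m, 4:j, 5:l}
drop-orders for the pieces not yet dropped (sum over which currently-grounded one goes next):
  1 to go: {5} 1  {6} 1  {7} 1
  2 to go: {3,6} 1  {4,7} 1  {5,6} 2  {5,7} 2  {6,7} 2
  3 to go: {2,3,6} 1  {3,5,6} 3  {3,6,7} 3  {4,5,7} 3  {4,6,7} 3  {5,6,7} 6
  4 to go: {1,2,3,6} 1  {2,3,5,6} 4  {2,3,6,7} 4  {3,4,6,7} 6  {3,5,6,7} 12  {4,5,6,7} 12
  5 to go: {0,1,2,3,6} 1  {1,2,3,5,6} 5  {1,2,3,6,7} 5  {2,3,4,6,7} 10  {2,3,5,6,7} 20  {3,4,5,6,7} 30
  6 to go: {0,1,2,3,5,6} 6  {0,1,2,3,6,7} 6  {1,2,3,4,6,7} 15  {1,2,3,5,6,7} 30  {2,3,4,5,6,7} 60
  if 0:m drops first: 105 orders
  if 4:j drops first: 42 orders
  if 5:l drops first: 21 orders
heap linearizations: 168

168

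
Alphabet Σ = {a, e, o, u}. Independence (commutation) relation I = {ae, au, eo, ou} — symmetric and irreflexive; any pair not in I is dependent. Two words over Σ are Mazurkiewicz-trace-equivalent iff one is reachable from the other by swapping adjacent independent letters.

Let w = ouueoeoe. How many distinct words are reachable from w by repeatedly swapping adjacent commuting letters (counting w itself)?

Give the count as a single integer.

56

drop 0:o onto floor
drop 1:u onto floor
drop 2:u onto {1:u}
drop 3:e onto {2:u}
drop 4:o onto {0:o}
drop 5:e onto {3:e}
drop 6:o onto {4:o}
drop 7:e onto {5:e}
ground layer = {0:o, 1:u}
drop-orders for the pieces not yet dropped (sum over which currently-grounded one goes next):
  1 to go: {6} 1  {7} 1
  2 to go: {4,6} 1  {5,7} 1  {6,7} 2
  3 to go: {0,4,6} 1  {3,5,7} 1  {4,6,7} 3  {5,6,7} 3
  4 to go: {0,4,6,7} 4  {2,3,5,7} 1  {3,5,6,7} 4  {4,5,6,7} 6
  5 to go: {0,4,5,6,7} 10  {1,2,3,5,7} 1  {2,3,5,6,7} 5  {3,4,5,6,7} 10
  6 to go: {0,3,4,5,6,7} 20  {1,2,3,5,6,7} 6  {2,3,4,5,6,7} 15
  if 0:o drops first: 21 orders
  if 1:u drops first: 35 orders
heap linearizations: 56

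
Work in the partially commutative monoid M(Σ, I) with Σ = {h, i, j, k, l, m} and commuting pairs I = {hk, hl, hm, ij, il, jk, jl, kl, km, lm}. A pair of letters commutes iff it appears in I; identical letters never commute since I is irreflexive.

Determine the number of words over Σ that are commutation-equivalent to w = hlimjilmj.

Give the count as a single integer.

piece 0:h — minimal
piece 1:l — minimal
piece 2:i rests on {0:h}
piece 3:m rests on {2:i}
piece 4:j rests on {3:m}
piece 5:i rests on {3:m}
piece 6:l rests on {1:l}
piece 7:m rests on {4:j, 5:i}
piece 8:j rests on {7:m}
minimal pieces: {0:h, 1:l}
ways to finish when only these pieces remain (= sum over removing one remaining piece with nothing left below it):
  1 left: {6}→1  {8}→1
  2 left: {1,6}→1  {6,8}→2  {7,8}→1
  3 left: {1,6,8}→3  {4,7,8}→1  {5,7,8}→1  {6,7,8}→3
  4 left: {1,6,7,8}→6  {4,5,7,8}→2  {4,6,7,8}→4  {5,6,7,8}→4
  5 left: {1,4,6,7,8}→10  {1,5,6,7,8}→10  {3,4,5,7,8}→2  {4,5,6,7,8}→10
  6 left: {1,4,5,6,7,8}→30  {2,3,4,5,7,8}→2  {3,4,5,6,7,8}→12
  7 left: {0,2,3,4,5,7,8}→2  {1,3,4,5,6,7,8}→42  {2,3,4,5,6,7,8}→14
  placing 0:h first → 56 extensions
  placing 1:l first → 16 extensions
total linear extensions = 72

72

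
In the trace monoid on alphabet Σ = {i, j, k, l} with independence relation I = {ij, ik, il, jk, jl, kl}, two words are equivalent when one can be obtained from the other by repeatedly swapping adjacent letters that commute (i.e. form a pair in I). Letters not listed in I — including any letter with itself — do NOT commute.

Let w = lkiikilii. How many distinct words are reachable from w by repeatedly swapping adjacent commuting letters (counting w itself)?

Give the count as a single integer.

756

#0=l has no predecessor
#1=k has no predecessor
#2=i has no predecessor
#3=i depends on [2:i]
#4=k depends on [1:k]
#5=i depends on [3:i]
#6=l depends on [0:l]
#7=i depends on [5:i]
#8=i depends on [7:i]
sources: [0:l, 1:k, 2:i]
N(rest) = Σ N(rest − s) over sources s of rest; N(one piece) = 1:
  size 1 → [4]=1  [6]=1  [8]=1
  size 2 → [0,6]=1  [1,4]=1  [4,6]=2  [4,8]=2  [6,8]=2  [7,8]=1
  size 3 → [0,4,6]=3  [0,6,8]=3  [1,4,6]=3  [1,4,8]=3  [4,6,8]=6  [4,7,8]=3  [5,7,8]=1  [6,7,8]=3
  size 4 → [0,1,4,6]=6  [0,4,6,8]=12  [0,6,7,8]=6  [1,4,6,8]=12  [1,4,7,8]=6  [3,5,7,8]=1  [4,5,7,8]=4  [4,6,7,8]=12  [5,6,7,8]=4
  size 5 → [0,1,4,6,8]=30  [0,4,6,7,8]=30  [0,5,6,7,8]=10  [1,4,5,7,8]=10  [1,4,6,7,8]=30  [2,3,5,7,8]=1  [3,4,5,7,8]=5  [3,5,6,7,8]=5  [4,5,6,7,8]=20
  size 6 → [0,1,4,6,7,8]=90  [0,3,5,6,7,8]=15  [0,4,5,6,7,8]=60  [1,3,4,5,7,8]=15  [1,4,5,6,7,8]=60  [2,3,4,5,7,8]=6  [2,3,5,6,7,8]=6  [3,4,5,6,7,8]=30
  size 7 → [0,1,4,5,6,7,8]=210  [0,2,3,5,6,7,8]=21  [0,3,4,5,6,7,8]=105  [1,2,3,4,5,7,8]=21  [1,3,4,5,6,7,8]=105  [2,3,4,5,6,7,8]=42
  first=0(l) contributes 168
  first=1(k) contributes 168
  first=2(i) contributes 420
|[w]| = 756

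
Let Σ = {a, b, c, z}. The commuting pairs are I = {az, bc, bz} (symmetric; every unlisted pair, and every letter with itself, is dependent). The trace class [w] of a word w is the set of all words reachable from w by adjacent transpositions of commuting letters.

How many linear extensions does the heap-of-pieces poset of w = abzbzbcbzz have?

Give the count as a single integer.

231

drop 0:a onto floor
drop 1:b onto {0:a}
drop 2:z onto floor
drop 3:b onto {1:b}
drop 4:z onto {2:z}
drop 5:b onto {3:b}
drop 6:c onto {0:a, 4:z}
drop 7:b onto {5:b}
drop 8:z onto {6:c}
drop 9:z onto {8:z}
ground layer = {0:a, 2:z}
drop-orders for the pieces not yet dropped (sum over which currently-grounded one goes next):
  1 to go: {7} 1  {9} 1
  2 to go: {5,7} 1  {7,9} 2  {8,9} 1
  3 to go: {3,5,7} 1  {5,7,9} 3  {6,8,9} 1  {7,8,9} 3
  4 to go: {1,3,5,7} 1  {3,5,7,9} 4  {4,6,8,9} 1  {5,7,8,9} 6  {6,7,8,9} 4
  5 to go: {1,3,5,7,9} 5  {2,4,6,8,9} 1  {3,5,7,8,9} 10  {4,6,7,8,9} 5  {5,6,7,8,9} 10
  6 to go: {1,3,5,7,8,9} 15  {2,4,6,7,8,9} 6  {3,5,6,7,8,9} 20  {4,5,6,7,8,9} 15
  7 to go: {1,3,5,6,7,8,9} 35  {2,4,5,6,7,8,9} 21  {3,4,5,6,7,8,9} 35
  8 to go: {0,1,3,5,6,7,8,9} 35  {1,3,4,5,6,7,8,9} 70  {2,3,4,5,6,7,8,9} 56
  if 0:a drops first: 126 orders
  if 2:z drops first: 105 orders
heap linearizations: 231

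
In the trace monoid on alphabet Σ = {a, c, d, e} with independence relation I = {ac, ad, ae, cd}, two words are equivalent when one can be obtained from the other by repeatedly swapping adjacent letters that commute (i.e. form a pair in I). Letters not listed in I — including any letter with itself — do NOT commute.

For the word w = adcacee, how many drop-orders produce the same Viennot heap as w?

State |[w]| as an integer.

63

piece 0:a — minimal
piece 1:d — minimal
piece 2:c — minimal
piece 3:a rests on {0:a}
piece 4:c rests on {2:c}
piece 5:e rests on {1:d, 4:c}
piece 6:e rests on {5:e}
minimal pieces: {0:a, 1:d, 2:c}
ways to finish when only these pieces remain (= sum over removing one remaining piece with nothing left below it):
  1 left: {3}→1  {6}→1
  2 left: {0,3}→1  {3,6}→2  {5,6}→1
  3 left: {0,3,6}→3  {1,5,6}→1  {3,5,6}→3  {4,5,6}→1
  4 left: {0,3,5,6}→6  {1,3,5,6}→4  {1,4,5,6}→2  {2,4,5,6}→1  {3,4,5,6}→4
  5 left: {0,1,3,5,6}→10  {0,3,4,5,6}→10  {1,2,4,5,6}→3  {1,3,4,5,6}→10  {2,3,4,5,6}→5
  placing 0:a first → 18 extensions
  placing 1:d first → 15 extensions
  placing 2:c first → 30 extensions
total linear extensions = 63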